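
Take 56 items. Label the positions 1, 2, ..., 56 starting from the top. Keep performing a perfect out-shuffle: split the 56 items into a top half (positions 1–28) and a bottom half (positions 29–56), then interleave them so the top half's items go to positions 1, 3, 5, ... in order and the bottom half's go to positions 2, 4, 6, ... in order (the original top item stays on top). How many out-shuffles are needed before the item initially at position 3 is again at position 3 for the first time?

20

Follow position 3 under repeated out-shuffles:
3 → 5 → 9 → 17 → 33 → 10 → 19 → 37 → 18 → 35 → 14 → 27 → 53 → 50 → 44 → 32 → 8 → 15 → 29 → 2 → 3
It first returns after 20 out-shuffles.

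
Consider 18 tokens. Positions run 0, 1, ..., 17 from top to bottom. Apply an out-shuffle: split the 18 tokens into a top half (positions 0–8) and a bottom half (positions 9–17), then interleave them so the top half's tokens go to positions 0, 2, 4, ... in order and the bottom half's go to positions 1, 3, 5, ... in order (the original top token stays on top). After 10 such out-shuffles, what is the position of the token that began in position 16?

Track the token's position through each out-shuffle:
16 → 15 → 13 → 9 → 1 → 2 → 4 → 8 → 16 → 15 → 13

13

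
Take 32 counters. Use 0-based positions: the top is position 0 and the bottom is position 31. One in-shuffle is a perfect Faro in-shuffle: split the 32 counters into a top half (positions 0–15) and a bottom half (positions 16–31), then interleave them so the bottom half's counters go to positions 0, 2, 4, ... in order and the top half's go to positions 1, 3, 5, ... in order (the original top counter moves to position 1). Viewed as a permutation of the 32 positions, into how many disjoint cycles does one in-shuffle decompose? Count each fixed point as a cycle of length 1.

Trace each unvisited position around until it returns:
(0 1 3 7 15 31 30 28 24 16) (2 5 11 23 14 29 26 20 8 17) (4 9 19 6 13 27 22 12 25 18) (10 21)
4 cycles in total.

4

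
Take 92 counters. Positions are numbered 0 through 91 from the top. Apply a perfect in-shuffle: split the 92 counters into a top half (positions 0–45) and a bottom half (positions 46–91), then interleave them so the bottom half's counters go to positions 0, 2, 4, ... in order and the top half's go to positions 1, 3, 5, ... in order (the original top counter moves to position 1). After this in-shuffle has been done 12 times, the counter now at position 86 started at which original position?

Work backwards from position 86, undoing one in-shuffle at a time:
86 ← 89 ← 44 ← 68 ← 80 ← 86 ← 89 ← 44 ← 68 ← 80 ← 86 ← 89 ← 44
So the counter now at position 86 started at position 44.

44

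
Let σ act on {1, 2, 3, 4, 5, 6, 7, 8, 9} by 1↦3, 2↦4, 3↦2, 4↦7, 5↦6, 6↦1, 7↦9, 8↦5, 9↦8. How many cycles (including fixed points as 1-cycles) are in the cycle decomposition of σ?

1

Cycle decomposition: (1 3 2 4 7 9 8 5 6).
1 cycle.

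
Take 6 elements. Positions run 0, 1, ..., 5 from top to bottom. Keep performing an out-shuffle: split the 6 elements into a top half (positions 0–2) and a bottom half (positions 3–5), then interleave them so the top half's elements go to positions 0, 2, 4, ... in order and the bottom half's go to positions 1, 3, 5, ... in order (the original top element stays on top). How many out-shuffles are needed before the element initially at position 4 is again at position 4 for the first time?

4

Follow position 4 under repeated out-shuffles:
4 → 3 → 1 → 2 → 4
It first returns after 4 out-shuffles.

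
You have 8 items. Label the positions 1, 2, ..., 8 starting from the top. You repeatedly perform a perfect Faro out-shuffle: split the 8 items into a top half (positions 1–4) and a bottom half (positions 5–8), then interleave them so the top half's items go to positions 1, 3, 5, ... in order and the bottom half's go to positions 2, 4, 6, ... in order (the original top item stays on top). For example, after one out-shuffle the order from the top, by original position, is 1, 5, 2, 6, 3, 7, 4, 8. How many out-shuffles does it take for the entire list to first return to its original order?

3

The out-shuffle permutes the 8 positions with cycle lengths [1, 1, 3, 3].
Every item is home exactly when every cycle has completed a whole number of laps, i.e. after lcm(1, 3) = 3 out-shuffles.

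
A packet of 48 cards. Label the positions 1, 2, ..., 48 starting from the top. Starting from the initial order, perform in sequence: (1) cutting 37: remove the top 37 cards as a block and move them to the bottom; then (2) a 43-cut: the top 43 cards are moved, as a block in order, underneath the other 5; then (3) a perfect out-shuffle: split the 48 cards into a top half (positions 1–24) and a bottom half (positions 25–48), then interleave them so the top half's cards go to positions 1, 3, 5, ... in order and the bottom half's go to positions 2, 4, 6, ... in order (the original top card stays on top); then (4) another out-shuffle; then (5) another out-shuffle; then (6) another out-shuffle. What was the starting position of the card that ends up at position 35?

Undo the operations in reverse order, starting from position 35:
  undo op 6 (out-shuffle, from top half): 35 ← 18
  undo op 5 (out-shuffle, from bottom half): 18 ← 33
  undo op 4 (out-shuffle, from top half): 33 ← 17
  undo op 3 (out-shuffle, from top half): 17 ← 9
  undo op 2 (cut 43): 9 ← 4
  undo op 1 (cut 37): 4 ← 41
So the card at position 35 came from original position 41.

41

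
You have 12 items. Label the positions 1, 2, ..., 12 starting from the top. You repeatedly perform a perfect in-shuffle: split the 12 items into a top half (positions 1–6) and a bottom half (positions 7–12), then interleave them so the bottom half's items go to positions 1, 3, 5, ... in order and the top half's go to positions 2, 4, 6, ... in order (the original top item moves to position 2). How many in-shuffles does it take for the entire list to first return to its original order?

12

The in-shuffle permutes the 12 positions with cycle lengths [12].
Every item is home exactly when every cycle has completed a whole number of laps, i.e. after lcm(12) = 12 in-shuffles.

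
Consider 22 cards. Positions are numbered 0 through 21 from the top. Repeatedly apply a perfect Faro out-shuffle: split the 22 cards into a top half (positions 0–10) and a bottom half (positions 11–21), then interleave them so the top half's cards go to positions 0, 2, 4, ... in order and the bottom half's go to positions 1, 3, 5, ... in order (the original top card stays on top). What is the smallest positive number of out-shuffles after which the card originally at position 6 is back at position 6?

3

Follow position 6 under repeated out-shuffles:
6 → 12 → 3 → 6
It first returns after 3 out-shuffles.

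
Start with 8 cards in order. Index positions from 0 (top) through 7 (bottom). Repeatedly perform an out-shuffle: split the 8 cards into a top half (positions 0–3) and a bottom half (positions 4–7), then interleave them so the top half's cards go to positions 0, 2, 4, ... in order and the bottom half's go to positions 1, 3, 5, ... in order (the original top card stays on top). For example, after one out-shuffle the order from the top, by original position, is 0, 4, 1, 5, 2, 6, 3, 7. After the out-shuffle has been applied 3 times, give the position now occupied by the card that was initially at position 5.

5

Track the card's position through each out-shuffle:
5 → 3 → 6 → 5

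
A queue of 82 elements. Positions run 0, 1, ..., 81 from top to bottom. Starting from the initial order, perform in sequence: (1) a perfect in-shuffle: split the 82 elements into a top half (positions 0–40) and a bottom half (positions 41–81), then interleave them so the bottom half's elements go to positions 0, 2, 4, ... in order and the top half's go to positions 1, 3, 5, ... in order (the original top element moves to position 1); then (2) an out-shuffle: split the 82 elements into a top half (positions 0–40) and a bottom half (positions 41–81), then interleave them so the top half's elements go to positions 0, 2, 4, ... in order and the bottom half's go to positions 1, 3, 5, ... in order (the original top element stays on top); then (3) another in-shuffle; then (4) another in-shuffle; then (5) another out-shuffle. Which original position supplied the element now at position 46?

Undo the operations in reverse order, starting from position 46:
  undo op 5 (out-shuffle, from top half): 46 ← 23
  undo op 4 (in-shuffle, from top half): 23 ← 11
  undo op 3 (in-shuffle, from top half): 11 ← 5
  undo op 2 (out-shuffle, from bottom half): 5 ← 43
  undo op 1 (in-shuffle, from top half): 43 ← 21
So the element at position 46 came from original position 21.

21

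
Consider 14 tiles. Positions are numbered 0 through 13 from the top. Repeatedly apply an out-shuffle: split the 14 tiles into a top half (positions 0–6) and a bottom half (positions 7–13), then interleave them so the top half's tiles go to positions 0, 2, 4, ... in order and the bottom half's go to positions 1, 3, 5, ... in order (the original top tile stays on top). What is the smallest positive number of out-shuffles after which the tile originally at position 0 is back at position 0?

Position 0 is fixed by the out-shuffle; it is already back after 1 application.

1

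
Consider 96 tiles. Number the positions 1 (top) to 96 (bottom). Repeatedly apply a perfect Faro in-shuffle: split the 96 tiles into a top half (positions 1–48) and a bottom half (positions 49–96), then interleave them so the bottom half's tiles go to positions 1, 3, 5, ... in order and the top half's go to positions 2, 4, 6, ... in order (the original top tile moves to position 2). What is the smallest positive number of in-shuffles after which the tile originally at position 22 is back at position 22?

Follow position 22 under repeated in-shuffles:
22 → 44 → 88 → 79 → 61 → 25 → 50 → 3 → ... → 22 (length 48)
It first returns after 48 in-shuffles.

48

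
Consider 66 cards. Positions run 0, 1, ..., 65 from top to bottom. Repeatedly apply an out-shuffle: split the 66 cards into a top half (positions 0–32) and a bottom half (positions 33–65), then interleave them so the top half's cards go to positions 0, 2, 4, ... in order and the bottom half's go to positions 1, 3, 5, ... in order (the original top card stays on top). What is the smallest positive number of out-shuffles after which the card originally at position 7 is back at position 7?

Follow position 7 under repeated out-shuffles:
7 → 14 → 28 → 56 → 47 → 29 → 58 → 51 → 37 → 9 → 18 → 36 → 7
It first returns after 12 out-shuffles.

12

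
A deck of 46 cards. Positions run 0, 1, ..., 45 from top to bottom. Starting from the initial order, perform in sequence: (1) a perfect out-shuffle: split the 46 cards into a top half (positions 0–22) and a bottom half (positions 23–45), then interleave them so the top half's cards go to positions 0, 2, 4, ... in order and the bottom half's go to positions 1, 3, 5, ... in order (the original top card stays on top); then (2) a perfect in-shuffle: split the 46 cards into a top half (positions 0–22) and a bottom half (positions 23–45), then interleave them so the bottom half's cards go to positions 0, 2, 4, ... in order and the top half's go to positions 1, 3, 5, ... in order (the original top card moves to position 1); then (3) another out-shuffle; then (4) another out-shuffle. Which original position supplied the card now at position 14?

Undo the operations in reverse order, starting from position 14:
  undo op 4 (out-shuffle, from top half): 14 ← 7
  undo op 3 (out-shuffle, from bottom half): 7 ← 26
  undo op 2 (in-shuffle, from bottom half): 26 ← 36
  undo op 1 (out-shuffle, from top half): 36 ← 18
So the card at position 14 came from original position 18.

18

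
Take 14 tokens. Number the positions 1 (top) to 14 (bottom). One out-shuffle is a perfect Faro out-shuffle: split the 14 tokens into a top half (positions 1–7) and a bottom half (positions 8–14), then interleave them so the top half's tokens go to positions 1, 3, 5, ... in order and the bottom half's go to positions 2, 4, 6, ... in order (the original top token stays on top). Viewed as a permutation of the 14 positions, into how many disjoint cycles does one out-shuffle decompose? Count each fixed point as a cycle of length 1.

3

Trace each unvisited position around until it returns:
(1) (2 3 5 9 4 7 ... len 12) (14)
3 cycles in total.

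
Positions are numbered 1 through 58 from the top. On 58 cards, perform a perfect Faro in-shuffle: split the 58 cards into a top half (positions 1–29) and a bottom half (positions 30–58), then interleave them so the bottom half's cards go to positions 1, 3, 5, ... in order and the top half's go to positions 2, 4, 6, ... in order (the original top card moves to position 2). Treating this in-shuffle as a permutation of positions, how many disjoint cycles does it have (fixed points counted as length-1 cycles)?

Trace each unvisited position around until it returns:
(1 2 4 8 16 32 ... len 58)
1 cycle in total.

1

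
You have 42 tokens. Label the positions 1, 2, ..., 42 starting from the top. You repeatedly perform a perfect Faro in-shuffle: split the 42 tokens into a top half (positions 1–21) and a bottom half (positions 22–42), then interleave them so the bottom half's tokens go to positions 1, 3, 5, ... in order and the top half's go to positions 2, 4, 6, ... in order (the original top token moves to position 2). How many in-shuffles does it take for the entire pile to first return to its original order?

14

The in-shuffle permutes the 42 positions with cycle lengths [14, 14, 14].
Every token is home exactly when every cycle has completed a whole number of laps, i.e. after lcm(14) = 14 in-shuffles.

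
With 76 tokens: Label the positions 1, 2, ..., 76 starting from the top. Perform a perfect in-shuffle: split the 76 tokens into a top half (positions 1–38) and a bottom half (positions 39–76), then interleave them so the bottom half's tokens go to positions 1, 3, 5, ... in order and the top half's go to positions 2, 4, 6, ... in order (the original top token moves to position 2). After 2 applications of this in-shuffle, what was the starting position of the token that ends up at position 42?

Work backwards from position 42, undoing one in-shuffle at a time:
42 ← 21 ← 49
So the token now at position 42 started at position 49.

49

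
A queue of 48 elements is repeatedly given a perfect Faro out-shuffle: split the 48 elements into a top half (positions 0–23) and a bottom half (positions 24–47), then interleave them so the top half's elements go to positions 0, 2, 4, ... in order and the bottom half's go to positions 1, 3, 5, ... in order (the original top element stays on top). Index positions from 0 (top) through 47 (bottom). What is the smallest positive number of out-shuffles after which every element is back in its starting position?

23

The out-shuffle permutes the 48 positions with cycle lengths [1, 1, 23, 23].
Every element is home exactly when every cycle has completed a whole number of laps, i.e. after lcm(1, 23) = 23 out-shuffles.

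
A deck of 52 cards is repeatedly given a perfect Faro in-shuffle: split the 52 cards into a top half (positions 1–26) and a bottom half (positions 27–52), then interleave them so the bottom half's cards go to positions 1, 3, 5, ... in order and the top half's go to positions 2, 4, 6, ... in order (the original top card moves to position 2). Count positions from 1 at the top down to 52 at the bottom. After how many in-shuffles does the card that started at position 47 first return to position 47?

Follow position 47 under repeated in-shuffles:
47 → 41 → 29 → 5 → 10 → 20 → 40 → 27 → ... → 47 (length 52)
It first returns after 52 in-shuffles.

52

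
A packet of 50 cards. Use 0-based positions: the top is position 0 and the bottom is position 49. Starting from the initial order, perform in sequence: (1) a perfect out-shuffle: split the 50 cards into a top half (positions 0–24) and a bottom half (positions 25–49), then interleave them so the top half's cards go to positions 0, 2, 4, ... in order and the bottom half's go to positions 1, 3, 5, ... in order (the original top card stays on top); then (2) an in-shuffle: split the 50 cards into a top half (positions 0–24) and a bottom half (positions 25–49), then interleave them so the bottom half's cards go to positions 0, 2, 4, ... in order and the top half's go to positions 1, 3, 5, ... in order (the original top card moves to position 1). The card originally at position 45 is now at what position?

32

Track the card from position 45 forward through each operation:
  after op 1 (out-shuffle): 45 → 41
  after op 2 (in-shuffle): 41 → 32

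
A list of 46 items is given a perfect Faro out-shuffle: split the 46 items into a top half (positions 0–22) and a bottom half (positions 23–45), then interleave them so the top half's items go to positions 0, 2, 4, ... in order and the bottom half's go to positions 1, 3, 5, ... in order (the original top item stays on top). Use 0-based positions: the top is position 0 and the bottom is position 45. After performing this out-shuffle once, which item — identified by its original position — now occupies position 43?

Work backwards from position 43, undoing one out-shuffle at a time:
43 ← 44
So the item now at position 43 started at position 44.

44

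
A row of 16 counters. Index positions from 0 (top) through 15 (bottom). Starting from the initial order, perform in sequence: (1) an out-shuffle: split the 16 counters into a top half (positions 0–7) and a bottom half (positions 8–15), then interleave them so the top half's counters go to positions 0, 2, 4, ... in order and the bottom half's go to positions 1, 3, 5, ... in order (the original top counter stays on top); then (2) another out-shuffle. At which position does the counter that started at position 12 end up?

3

Track the counter from position 12 forward through each operation:
  after op 1 (out-shuffle): 12 → 9
  after op 2 (out-shuffle): 9 → 3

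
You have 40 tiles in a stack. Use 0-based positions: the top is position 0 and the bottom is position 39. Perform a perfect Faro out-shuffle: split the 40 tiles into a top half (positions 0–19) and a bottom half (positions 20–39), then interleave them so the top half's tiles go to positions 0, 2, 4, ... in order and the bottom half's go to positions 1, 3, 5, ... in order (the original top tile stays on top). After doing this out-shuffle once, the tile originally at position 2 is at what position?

Track the tile's position through each out-shuffle:
2 → 4

4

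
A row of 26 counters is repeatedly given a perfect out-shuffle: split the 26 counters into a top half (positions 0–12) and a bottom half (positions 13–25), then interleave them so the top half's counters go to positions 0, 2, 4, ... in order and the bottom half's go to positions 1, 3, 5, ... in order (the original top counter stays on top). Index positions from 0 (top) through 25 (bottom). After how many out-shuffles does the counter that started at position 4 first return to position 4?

20

Follow position 4 under repeated out-shuffles:
4 → 8 → 16 → 7 → 14 → 3 → 6 → 12 → 24 → 23 → 21 → 17 → 9 → 18 → 11 → 22 → 19 → 13 → 1 → 2 → 4
It first returns after 20 out-shuffles.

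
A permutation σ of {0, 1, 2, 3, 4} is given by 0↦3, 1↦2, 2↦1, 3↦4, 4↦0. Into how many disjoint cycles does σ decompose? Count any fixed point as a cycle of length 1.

Cycle decomposition: (0 3 4) (1 2).
2 cycles.

2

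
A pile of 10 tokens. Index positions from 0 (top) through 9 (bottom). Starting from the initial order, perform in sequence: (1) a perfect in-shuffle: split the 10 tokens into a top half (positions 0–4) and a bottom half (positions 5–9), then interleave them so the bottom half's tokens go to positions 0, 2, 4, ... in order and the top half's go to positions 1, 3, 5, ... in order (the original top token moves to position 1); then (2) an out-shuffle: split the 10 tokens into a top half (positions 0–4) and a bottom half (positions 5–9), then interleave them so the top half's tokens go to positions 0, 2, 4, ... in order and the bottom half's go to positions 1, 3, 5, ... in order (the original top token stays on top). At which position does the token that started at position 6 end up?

4

Track the token from position 6 forward through each operation:
  after op 1 (in-shuffle): 6 → 2
  after op 2 (out-shuffle): 2 → 4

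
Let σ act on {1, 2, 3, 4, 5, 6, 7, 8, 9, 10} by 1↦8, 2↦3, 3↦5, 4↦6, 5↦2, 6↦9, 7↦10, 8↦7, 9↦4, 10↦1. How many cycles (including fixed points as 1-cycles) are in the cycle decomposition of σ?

Cycle decomposition: (1 8 7 10) (2 3 5) (4 6 9).
3 cycles.

3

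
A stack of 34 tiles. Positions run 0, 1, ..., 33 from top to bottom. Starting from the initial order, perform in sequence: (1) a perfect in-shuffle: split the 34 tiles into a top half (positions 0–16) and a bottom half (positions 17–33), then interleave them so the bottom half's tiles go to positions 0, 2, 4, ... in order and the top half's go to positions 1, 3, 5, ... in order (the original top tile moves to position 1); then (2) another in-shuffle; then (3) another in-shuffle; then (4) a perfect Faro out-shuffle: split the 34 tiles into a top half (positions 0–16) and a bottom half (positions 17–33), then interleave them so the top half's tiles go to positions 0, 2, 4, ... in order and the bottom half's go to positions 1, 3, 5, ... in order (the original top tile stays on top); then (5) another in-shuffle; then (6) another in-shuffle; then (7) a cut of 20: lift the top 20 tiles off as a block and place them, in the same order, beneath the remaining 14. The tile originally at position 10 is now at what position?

21

Track the tile from position 10 forward through each operation:
  after op 1 (in-shuffle): 10 → 21
  after op 2 (in-shuffle): 21 → 8
  after op 3 (in-shuffle): 8 → 17
  after op 4 (out-shuffle): 17 → 1
  after op 5 (in-shuffle): 1 → 3
  after op 6 (in-shuffle): 3 → 7
  after op 7 (cut 20): 7 → 21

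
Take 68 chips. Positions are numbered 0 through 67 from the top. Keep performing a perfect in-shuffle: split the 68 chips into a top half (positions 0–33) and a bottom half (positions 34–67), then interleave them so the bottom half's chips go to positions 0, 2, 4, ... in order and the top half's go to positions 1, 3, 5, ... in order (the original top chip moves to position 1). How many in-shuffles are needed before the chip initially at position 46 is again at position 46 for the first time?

22

Follow position 46 under repeated in-shuffles:
46 → 24 → 49 → 30 → 61 → 54 → 40 → 12 → ... → 46 (length 22)
It first returns after 22 in-shuffles.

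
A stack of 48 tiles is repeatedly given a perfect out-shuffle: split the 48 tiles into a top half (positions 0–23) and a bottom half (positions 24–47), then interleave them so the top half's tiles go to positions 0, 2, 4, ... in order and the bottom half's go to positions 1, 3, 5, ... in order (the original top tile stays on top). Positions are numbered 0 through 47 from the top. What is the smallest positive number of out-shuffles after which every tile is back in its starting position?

23

The out-shuffle permutes the 48 positions with cycle lengths [1, 1, 23, 23].
Every tile is home exactly when every cycle has completed a whole number of laps, i.e. after lcm(1, 23) = 23 out-shuffles.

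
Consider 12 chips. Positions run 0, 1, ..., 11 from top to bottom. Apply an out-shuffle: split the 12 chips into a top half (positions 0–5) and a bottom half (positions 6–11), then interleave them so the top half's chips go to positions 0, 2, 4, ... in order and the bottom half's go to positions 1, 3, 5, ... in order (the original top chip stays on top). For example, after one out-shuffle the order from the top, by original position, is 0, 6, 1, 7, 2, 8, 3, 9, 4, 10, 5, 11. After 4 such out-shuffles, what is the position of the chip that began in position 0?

Position 0 is a fixed point of every out-shuffle, so the chip never moves.

0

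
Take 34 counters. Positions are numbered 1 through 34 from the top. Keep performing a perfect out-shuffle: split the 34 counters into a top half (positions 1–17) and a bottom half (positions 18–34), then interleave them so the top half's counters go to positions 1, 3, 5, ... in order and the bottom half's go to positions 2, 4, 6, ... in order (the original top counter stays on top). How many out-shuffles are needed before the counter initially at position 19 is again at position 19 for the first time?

10

Follow position 19 under repeated out-shuffles:
19 → 4 → 7 → 13 → 25 → 16 → 31 → 28 → 22 → 10 → 19
It first returns after 10 out-shuffles.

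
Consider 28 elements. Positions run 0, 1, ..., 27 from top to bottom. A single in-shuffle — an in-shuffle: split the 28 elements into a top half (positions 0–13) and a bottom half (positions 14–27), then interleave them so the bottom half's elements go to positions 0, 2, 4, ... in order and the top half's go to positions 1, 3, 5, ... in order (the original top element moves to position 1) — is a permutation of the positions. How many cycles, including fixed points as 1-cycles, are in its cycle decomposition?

1

Trace each unvisited position around until it returns:
(0 1 3 7 15 2 ... len 28)
1 cycle in total.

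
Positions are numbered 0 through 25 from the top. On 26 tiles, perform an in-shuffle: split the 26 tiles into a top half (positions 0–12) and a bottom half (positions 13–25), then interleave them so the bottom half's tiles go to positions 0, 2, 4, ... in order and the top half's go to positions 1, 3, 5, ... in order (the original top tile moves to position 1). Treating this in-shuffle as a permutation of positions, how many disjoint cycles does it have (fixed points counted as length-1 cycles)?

Trace each unvisited position around until it returns:
(0 1 3 7 15 4 ... len 18) (2 5 11 23 20 14) (8 17)
3 cycles in total.

3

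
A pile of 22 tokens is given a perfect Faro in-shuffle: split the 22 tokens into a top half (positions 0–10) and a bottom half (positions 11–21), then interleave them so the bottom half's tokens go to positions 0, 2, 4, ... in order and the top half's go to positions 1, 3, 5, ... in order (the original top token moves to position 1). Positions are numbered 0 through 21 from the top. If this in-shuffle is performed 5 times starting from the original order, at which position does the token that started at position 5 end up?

Track the token's position through each in-shuffle:
5 → 11 → 0 → 1 → 3 → 7

7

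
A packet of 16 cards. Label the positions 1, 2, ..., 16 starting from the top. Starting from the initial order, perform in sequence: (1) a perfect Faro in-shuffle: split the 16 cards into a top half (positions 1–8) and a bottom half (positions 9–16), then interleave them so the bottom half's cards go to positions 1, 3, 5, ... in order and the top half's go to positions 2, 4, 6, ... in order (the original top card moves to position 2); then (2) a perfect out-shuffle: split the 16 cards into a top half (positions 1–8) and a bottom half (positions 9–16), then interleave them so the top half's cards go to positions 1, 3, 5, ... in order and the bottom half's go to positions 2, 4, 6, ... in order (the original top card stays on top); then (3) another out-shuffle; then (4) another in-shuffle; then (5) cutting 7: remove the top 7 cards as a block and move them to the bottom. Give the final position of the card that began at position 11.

Track the card from position 11 forward through each operation:
  after op 1 (in-shuffle): 11 → 5
  after op 2 (out-shuffle): 5 → 9
  after op 3 (out-shuffle): 9 → 2
  after op 4 (in-shuffle): 2 → 4
  after op 5 (cut 7): 4 → 13

13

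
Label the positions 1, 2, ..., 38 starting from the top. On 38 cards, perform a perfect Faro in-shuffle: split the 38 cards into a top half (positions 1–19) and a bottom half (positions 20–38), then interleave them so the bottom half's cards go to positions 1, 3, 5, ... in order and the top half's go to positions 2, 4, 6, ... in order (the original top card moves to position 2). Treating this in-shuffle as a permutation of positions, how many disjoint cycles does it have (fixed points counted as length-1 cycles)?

4

Trace each unvisited position around until it returns:
(1 2 4 8 16 32 ... len 12) (3 6 12 24 9 18 ... len 12) (7 14 28 17 34 29 ... len 12) (13 26)
4 cycles in total.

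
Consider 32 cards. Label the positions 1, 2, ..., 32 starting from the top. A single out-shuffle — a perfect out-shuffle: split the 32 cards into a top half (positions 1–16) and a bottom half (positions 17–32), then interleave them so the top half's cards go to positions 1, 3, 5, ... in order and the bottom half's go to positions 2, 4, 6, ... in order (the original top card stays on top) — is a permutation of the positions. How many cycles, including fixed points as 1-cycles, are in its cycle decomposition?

Trace each unvisited position around until it returns:
(1) (2 3 5 9 17) (4 7 13 25 18) (6 11 21 10 19) (8 15 29 26 20) (12 23 14 27 22) (16 31 30 28 24) (32)
8 cycles in total.

8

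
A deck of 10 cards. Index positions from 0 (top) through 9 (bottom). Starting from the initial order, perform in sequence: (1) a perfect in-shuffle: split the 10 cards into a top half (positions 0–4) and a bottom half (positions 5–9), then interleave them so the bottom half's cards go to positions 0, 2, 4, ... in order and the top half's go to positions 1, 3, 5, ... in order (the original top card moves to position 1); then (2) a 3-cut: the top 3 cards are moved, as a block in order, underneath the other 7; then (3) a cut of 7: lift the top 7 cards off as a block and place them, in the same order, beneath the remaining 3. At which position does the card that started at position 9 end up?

8

Track the card from position 9 forward through each operation:
  after op 1 (in-shuffle): 9 → 8
  after op 2 (cut 3): 8 → 5
  after op 3 (cut 7): 5 → 8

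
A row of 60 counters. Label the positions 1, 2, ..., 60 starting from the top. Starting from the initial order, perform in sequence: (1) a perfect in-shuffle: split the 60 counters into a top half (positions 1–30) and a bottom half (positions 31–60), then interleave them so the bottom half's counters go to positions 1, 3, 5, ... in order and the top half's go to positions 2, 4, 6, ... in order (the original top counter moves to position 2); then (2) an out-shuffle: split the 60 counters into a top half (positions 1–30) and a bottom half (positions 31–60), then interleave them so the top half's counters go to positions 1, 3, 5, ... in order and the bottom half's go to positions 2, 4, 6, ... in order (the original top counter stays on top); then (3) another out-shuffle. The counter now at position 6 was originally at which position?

39

Undo the operations in reverse order, starting from position 6:
  undo op 3 (out-shuffle, from bottom half): 6 ← 33
  undo op 2 (out-shuffle, from top half): 33 ← 17
  undo op 1 (in-shuffle, from bottom half): 17 ← 39
So the counter at position 6 came from original position 39.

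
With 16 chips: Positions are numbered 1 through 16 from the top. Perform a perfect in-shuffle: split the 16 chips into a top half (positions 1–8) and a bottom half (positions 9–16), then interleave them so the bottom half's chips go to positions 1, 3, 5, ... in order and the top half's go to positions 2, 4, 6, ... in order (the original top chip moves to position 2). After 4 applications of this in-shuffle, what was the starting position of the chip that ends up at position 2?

Work backwards from position 2, undoing one in-shuffle at a time:
2 ← 1 ← 9 ← 13 ← 15
So the chip now at position 2 started at position 15.

15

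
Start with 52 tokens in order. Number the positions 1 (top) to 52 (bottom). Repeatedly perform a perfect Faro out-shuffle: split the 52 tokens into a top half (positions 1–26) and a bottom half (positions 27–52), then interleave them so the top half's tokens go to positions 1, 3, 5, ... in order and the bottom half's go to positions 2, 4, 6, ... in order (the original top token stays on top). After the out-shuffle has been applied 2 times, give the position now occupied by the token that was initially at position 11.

41

Track the token's position through each out-shuffle:
11 → 21 → 41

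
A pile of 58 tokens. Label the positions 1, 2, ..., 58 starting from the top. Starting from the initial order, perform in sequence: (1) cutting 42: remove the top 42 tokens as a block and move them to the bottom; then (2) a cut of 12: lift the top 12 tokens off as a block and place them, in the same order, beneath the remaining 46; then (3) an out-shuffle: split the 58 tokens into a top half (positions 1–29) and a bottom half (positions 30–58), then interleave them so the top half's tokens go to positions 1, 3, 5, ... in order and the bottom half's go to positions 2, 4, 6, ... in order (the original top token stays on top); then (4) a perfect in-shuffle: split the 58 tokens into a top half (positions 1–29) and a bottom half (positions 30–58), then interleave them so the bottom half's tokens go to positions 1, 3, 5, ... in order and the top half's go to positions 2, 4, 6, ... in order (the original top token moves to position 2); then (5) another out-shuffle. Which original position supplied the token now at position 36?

Undo the operations in reverse order, starting from position 36:
  undo op 5 (out-shuffle, from bottom half): 36 ← 47
  undo op 4 (in-shuffle, from bottom half): 47 ← 53
  undo op 3 (out-shuffle, from top half): 53 ← 27
  undo op 2 (cut 12): 27 ← 39
  undo op 1 (cut 42): 39 ← 23
So the token at position 36 came from original position 23.

23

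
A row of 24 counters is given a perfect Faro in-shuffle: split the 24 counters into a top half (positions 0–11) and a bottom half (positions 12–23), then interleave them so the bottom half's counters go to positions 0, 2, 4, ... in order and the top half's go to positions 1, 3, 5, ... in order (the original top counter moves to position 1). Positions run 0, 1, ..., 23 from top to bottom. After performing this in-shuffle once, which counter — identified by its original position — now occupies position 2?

13

Work backwards from position 2, undoing one in-shuffle at a time:
2 ← 13
So the counter now at position 2 started at position 13.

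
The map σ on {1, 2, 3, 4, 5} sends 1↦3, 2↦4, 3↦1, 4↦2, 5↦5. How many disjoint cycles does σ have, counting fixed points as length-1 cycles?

Cycle decomposition: (1 3) (2 4) (5).
3 cycles.

3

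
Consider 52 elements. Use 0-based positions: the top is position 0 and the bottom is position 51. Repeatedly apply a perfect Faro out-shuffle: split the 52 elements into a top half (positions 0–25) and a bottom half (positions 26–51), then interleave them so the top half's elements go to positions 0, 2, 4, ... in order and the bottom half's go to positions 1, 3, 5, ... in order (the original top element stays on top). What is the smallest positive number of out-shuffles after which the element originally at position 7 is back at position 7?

8

Follow position 7 under repeated out-shuffles:
7 → 14 → 28 → 5 → 10 → 20 → 40 → 29 → 7
It first returns after 8 out-shuffles.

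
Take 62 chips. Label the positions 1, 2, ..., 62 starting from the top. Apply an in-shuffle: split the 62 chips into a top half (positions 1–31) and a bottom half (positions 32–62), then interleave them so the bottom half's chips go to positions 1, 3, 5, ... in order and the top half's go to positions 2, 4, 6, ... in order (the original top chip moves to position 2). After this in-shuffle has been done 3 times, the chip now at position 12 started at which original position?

33

Work backwards from position 12, undoing one in-shuffle at a time:
12 ← 6 ← 3 ← 33
So the chip now at position 12 started at position 33.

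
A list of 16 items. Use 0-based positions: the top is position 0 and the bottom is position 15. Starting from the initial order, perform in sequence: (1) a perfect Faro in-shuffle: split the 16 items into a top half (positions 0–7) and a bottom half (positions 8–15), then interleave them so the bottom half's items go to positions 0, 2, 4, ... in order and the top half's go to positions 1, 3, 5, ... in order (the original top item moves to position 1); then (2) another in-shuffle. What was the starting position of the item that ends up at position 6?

5

Undo the operations in reverse order, starting from position 6:
  undo op 2 (in-shuffle, from bottom half): 6 ← 11
  undo op 1 (in-shuffle, from top half): 11 ← 5
So the item at position 6 came from original position 5.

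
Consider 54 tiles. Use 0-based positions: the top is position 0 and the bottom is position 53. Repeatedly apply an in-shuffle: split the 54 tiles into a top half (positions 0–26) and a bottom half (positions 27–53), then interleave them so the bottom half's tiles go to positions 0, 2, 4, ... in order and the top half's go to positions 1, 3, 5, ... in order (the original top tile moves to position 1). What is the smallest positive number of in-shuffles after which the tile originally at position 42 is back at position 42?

20

Follow position 42 under repeated in-shuffles:
42 → 30 → 6 → 13 → 27 → 0 → 1 → 3 → 7 → 15 → 31 → 8 → 17 → 35 → 16 → 33 → 12 → 25 → 51 → 48 → 42
It first returns after 20 in-shuffles.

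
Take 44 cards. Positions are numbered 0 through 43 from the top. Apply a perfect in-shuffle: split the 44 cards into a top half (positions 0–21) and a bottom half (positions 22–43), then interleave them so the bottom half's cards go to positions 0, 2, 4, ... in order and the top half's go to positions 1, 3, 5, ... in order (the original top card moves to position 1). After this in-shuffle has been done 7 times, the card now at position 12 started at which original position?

10

Work backwards from position 12, undoing one in-shuffle at a time:
12 ← 28 ← 36 ← 40 ← 42 ← 43 ← 21 ← 10
So the card now at position 12 started at position 10.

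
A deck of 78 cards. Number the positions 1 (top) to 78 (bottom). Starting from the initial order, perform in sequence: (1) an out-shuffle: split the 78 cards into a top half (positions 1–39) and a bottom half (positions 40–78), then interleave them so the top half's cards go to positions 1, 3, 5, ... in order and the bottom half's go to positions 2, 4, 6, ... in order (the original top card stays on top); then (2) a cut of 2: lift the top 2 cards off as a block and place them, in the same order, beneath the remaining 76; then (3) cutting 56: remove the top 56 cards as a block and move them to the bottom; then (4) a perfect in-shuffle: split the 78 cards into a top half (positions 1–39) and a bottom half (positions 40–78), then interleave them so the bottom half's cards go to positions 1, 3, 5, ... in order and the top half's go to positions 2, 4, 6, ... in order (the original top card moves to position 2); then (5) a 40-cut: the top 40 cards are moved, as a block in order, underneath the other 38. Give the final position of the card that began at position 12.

45

Track the card from position 12 forward through each operation:
  after op 1 (out-shuffle): 12 → 23
  after op 2 (cut 2): 23 → 21
  after op 3 (cut 56): 21 → 43
  after op 4 (in-shuffle): 43 → 7
  after op 5 (cut 40): 7 → 45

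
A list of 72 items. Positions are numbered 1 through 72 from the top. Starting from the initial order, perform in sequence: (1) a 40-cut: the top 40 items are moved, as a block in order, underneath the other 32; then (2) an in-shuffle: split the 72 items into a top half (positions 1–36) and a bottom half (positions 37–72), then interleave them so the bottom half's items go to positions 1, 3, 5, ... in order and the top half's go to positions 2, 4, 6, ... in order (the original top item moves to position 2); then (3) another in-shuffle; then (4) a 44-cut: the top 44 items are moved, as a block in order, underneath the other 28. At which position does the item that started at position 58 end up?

Track the item from position 58 forward through each operation:
  after op 1 (cut 40): 58 → 18
  after op 2 (in-shuffle): 18 → 36
  after op 3 (in-shuffle): 36 → 72
  after op 4 (cut 44): 72 → 28

28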